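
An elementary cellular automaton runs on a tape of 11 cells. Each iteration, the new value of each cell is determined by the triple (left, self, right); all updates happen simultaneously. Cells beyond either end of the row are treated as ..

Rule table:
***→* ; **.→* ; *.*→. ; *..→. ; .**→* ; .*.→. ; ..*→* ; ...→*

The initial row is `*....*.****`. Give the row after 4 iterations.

..***..****
*****.*****
*****.*****  (fixed point — unchanged through iteration 4)

*****.*****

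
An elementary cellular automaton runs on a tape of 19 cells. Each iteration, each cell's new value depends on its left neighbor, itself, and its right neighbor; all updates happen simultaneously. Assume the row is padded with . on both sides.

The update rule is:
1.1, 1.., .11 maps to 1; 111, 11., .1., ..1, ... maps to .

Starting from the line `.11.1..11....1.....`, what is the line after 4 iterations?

.1.1.1.1.1....1....
..1.1.1.1.1....1...
...1.1.1.1.1....1..
....1.1.1.1.1....1.

....1.1.1.1.1....1.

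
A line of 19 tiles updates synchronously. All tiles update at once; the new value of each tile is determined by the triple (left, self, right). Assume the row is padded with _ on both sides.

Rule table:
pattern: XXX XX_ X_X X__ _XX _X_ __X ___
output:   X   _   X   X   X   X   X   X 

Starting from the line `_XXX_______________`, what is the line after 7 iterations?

XXX_XXXXXXXXXXXXXXX
XX_XXXXXXXXXXXXXXX_
X_XXXXXXXXXXXXXXX_X
XXXXXXXXXXXXXXXX_XX
XXXXXXXXXXXXXXX_XX_
XXXXXXXXXXXXXX_XX_X
XXXXXXXXXXXXX_XX_XX

XXXXXXXXXXXXX_XX_XX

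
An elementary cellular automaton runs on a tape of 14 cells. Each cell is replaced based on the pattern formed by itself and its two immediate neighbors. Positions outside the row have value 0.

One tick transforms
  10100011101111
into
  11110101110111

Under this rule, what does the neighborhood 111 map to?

At position 7 the neighborhood is 111; the next row has 1 there.

1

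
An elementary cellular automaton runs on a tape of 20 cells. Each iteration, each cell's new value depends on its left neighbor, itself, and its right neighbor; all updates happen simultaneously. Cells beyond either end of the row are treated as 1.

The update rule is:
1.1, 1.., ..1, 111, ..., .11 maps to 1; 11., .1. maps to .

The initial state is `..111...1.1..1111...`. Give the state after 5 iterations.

.111.1.11111.1111111

iteration 1: 1111.111.1.11111.111
iteration 2: 111.111.1.11111.1111
iteration 3: 11.111.1.11111.11111
iteration 4: 1.111.1.11111.111111
iteration 5: .111.1.11111.1111111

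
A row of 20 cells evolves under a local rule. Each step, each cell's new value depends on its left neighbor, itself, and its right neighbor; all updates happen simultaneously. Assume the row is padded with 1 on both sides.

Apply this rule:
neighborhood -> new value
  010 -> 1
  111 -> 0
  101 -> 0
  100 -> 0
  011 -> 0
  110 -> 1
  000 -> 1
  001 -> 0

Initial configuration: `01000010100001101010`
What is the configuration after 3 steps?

01001010100100101010

01011010101100101010
01001010100100101010
01001010100100101010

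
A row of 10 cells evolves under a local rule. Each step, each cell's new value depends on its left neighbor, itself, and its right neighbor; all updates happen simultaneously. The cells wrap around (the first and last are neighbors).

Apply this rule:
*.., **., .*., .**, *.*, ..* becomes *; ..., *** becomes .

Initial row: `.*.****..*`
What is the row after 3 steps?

****..****
...****...
..**..**..

..**..**..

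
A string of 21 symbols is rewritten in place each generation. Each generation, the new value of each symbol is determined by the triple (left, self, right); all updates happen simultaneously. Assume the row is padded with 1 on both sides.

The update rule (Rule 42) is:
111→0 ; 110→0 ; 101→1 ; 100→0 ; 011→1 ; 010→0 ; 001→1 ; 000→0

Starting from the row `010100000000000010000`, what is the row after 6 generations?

000000000010000110110

generation 1: 101000000000000100001
generation 2: 010000000000001000011
generation 3: 100000000000010000110
generation 4: 000000000000100001101
generation 5: 000000000001000011011
generation 6: 000000000010000110110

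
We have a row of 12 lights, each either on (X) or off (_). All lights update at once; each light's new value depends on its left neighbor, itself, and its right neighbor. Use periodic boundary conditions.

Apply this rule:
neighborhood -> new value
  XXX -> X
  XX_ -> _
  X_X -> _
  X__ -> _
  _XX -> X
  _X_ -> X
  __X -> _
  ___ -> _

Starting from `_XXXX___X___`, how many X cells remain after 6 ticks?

_XXX____X___
_XX_____X___
_X______X___
_X______X___  (fixed point — unchanged through tick 6)
count of X: 2

2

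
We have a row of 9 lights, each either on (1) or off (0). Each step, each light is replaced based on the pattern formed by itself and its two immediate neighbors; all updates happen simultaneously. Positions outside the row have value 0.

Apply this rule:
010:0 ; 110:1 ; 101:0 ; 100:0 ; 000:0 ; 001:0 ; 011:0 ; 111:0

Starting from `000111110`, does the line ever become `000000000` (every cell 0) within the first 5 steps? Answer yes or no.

yes

000000010
000000000
all cells are 0 at step 2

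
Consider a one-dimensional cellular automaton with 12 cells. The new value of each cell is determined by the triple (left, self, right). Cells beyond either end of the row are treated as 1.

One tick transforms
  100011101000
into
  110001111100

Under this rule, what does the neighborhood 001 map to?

0

At position 3 the neighborhood is 001; the next row has 0 there.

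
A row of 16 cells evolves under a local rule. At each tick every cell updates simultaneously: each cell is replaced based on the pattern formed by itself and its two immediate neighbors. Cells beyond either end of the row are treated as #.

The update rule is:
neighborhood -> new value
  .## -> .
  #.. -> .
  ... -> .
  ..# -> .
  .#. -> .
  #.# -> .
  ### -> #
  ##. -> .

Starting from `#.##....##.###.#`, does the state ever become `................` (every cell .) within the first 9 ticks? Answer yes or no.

yes

............#...
................
all cells are . at tick 2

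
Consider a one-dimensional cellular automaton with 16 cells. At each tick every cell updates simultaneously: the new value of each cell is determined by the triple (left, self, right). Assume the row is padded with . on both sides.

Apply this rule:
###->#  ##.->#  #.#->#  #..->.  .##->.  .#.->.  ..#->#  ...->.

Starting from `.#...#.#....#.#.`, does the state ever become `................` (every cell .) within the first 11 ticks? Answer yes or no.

#...#.#....#.#..
...#.#....#.#...
..#.#....#.#....
.#.#....#.#.....
#.#....#.#......
.#....#.#.......
#....#.#........
....#.#.........
...#.#..........
..#.#...........
.#.#............
tick 11 is .#.#............, still not uniform .

no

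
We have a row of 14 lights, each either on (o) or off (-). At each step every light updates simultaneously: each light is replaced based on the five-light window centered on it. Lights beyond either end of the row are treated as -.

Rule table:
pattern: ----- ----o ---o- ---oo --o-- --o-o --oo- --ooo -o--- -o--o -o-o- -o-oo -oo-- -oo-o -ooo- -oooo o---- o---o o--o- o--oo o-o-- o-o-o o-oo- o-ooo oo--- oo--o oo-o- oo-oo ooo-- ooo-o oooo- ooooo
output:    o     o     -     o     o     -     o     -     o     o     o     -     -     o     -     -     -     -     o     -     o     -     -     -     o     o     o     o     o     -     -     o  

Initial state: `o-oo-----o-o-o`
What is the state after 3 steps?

----o-oo--o-oo
ooo-----oo----
--oo-oooo-o-oo

--oo-oooo-o-oo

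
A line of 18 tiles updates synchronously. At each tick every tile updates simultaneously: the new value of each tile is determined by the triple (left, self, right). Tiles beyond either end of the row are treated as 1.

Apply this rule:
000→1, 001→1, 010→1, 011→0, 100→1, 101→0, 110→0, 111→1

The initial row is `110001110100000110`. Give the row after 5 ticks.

101110100111111000
000100111011110111
111111010001100011
111110011110011101
111101101101101000

111101101101101000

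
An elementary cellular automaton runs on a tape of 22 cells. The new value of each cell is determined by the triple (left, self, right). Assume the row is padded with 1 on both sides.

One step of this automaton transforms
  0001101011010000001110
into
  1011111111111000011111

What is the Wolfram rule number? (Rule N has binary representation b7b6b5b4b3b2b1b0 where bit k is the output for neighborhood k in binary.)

position 19: 111 → 1  (bit 7 = 1)
position 4: 110 → 1  (bit 6 = 1)
position 5: 101 → 1  (bit 5 = 1)
position 0: 100 → 1  (bit 4 = 1)
position 3: 011 → 1  (bit 3 = 1)
position 6: 010 → 1  (bit 2 = 1)
position 2: 001 → 1  (bit 1 = 1)
position 1: 000 → 0  (bit 0 = 0)
bits b7..b0 = 11111110 = 254

254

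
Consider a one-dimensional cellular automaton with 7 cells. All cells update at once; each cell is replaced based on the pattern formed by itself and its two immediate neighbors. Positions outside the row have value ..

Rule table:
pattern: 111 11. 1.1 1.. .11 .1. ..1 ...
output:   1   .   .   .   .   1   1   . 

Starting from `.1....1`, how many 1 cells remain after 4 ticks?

tick 1: 11...11
tick 2: ....1..
tick 3: ...11..
tick 4: ..1....
count of 1: 1

1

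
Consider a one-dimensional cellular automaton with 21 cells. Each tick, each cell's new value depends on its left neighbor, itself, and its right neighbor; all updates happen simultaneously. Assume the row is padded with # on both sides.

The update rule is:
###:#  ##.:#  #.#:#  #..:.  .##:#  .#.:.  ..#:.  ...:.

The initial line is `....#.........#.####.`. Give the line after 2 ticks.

...............######

...............######
...............######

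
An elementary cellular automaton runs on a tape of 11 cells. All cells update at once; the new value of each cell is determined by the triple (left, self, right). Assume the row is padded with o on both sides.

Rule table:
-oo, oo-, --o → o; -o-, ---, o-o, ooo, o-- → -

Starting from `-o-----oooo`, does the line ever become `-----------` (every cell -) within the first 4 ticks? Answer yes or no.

------oo---
-----ooo--o
----oo-o-oo
---ooo---o-
tick 4 is ---ooo---o-, still not uniform -

no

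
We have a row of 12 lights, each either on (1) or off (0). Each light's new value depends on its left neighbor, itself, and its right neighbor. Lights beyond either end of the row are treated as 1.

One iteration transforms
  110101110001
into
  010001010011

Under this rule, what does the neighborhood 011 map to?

1

At position 5 the neighborhood is 011; the next row has 1 there.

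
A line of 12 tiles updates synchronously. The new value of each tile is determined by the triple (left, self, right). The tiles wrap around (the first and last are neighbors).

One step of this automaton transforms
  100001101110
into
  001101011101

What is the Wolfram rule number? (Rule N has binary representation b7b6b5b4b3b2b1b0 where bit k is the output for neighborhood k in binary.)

position 9: 111 → 1  (bit 7 = 1)
position 6: 110 → 0  (bit 6 = 0)
position 7: 101 → 1  (bit 5 = 1)
position 1: 100 → 0  (bit 4 = 0)
position 5: 011 → 1  (bit 3 = 1)
position 0: 010 → 0  (bit 2 = 0)
position 4: 001 → 0  (bit 1 = 0)
position 2: 000 → 1  (bit 0 = 1)
bits b7..b0 = 10101001 = 169

169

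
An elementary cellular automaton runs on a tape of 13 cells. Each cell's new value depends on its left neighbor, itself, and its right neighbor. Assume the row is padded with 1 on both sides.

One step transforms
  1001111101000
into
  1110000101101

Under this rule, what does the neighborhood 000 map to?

At position 11 the neighborhood is 000; the next row has 0 there.

0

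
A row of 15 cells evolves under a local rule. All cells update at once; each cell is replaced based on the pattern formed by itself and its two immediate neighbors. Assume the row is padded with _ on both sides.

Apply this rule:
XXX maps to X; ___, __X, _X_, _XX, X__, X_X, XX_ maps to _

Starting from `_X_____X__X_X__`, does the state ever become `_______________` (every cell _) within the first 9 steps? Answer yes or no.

yes

_______________
all cells are _ at step 1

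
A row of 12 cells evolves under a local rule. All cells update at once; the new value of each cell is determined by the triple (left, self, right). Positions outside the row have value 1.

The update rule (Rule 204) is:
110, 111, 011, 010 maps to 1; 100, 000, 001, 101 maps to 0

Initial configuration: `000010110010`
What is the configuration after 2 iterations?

000010110010  (fixed point — unchanged through iteration 2)

000010110010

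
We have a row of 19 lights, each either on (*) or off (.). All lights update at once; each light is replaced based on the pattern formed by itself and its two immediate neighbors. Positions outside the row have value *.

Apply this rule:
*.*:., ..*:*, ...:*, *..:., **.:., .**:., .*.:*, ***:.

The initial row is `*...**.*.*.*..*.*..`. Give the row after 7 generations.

.*.****......******

generation 1: ..**...*.*.*.**.*.*
generation 2: .*...***.*.*....*..
generation 3: .*.**....*.*.****.*
generation 4: .*....****.*.......
generation 5: .*.***.....*.******
generation 6: .*.....*****.......
generation 7: .*.****......******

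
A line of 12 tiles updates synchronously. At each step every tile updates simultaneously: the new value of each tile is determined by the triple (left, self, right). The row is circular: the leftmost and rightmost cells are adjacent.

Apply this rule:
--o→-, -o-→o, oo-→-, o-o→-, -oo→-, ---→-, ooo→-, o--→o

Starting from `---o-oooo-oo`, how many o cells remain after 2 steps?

4

step 1: o--o--------
step 2: oo-oo-------
count of o: 4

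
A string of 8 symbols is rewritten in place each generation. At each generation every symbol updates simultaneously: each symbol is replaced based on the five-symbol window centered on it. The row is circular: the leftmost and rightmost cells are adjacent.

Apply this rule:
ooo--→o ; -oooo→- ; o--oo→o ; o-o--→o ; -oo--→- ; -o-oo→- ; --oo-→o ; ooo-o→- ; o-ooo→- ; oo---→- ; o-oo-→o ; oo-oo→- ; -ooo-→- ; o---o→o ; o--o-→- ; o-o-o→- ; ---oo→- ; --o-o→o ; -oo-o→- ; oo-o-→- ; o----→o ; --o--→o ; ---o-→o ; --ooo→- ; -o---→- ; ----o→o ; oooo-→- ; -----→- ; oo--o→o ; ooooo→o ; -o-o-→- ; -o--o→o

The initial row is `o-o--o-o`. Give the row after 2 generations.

--oo-o-o
ooo----o

ooo----o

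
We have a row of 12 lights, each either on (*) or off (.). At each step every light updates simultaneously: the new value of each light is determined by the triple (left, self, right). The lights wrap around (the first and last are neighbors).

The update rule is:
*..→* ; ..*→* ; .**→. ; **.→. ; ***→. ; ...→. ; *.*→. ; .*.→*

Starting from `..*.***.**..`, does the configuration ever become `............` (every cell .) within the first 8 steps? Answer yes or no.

no

step 1: .**.......*.
step 2: *..*.....***
step 3: .****...*...
step 4: *....*.***..
step 5: **..**....**
step 6: ..**..*..*..
step 7: .*..*******.
step 8: ****.......*
step 8 is ****.......*, still not uniform .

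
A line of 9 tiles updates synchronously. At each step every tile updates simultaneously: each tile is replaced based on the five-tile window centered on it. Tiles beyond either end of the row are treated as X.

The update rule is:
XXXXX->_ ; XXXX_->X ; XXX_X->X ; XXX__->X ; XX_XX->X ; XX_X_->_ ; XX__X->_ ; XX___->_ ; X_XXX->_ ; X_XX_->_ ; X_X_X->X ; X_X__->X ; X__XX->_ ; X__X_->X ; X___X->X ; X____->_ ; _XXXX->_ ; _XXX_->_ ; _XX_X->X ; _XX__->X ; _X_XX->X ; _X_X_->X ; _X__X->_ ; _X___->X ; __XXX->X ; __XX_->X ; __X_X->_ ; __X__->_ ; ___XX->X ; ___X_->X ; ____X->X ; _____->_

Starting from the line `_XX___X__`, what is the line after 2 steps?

X_XX_X_XX

step 1: X_X_XX___
step 2: X_XX_X_XX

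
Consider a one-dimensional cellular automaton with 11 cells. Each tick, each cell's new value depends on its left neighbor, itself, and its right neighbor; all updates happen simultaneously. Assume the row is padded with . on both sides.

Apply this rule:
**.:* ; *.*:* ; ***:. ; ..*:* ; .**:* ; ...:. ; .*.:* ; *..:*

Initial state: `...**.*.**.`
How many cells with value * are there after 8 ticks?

9

..*********
.**.......*
****.....**
*..**...***
******.**.*
*....******
**..**....*
*******..**
count of *: 9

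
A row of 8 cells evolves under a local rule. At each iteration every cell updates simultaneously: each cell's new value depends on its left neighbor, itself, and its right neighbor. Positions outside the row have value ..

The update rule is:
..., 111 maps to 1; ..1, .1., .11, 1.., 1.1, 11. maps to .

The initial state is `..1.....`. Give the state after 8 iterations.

.1..11..

1...1111
..1..11.
1.......
..111111
1..1111.
....11..
111....1
.1..11..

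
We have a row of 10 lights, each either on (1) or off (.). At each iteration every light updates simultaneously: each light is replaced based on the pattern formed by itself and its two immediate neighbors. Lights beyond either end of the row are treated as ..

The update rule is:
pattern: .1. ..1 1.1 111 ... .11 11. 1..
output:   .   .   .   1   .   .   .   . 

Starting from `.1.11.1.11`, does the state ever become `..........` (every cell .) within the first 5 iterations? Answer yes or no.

..........
all cells are . at iteration 1

yes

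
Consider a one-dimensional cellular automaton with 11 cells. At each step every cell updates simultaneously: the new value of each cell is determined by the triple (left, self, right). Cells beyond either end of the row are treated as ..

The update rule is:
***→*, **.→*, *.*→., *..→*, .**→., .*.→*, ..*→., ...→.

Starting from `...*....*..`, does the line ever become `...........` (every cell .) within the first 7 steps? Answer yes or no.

...**...**.
....**...**
.....**...*
......**..*
.......**.*
........*.*
........*.*
step 7 is ........*.*, still not uniform .

no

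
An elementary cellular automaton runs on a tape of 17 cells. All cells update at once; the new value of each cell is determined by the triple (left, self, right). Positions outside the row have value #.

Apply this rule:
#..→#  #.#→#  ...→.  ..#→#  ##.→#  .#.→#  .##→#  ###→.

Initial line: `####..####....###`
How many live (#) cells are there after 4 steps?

step 1: ...####..##..##..
step 2: #.##..###########
step 3: #######..........
step 4: ......##........#
count of #: 3

3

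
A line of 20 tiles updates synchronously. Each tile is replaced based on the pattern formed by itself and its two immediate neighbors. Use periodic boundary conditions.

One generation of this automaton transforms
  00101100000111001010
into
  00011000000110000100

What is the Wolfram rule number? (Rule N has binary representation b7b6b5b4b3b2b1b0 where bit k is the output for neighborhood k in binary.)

position 12: 111 → 1  (bit 7 = 1)
position 5: 110 → 0  (bit 6 = 0)
position 3: 101 → 1  (bit 5 = 1)
position 6: 100 → 0  (bit 4 = 0)
position 4: 011 → 1  (bit 3 = 1)
position 2: 010 → 0  (bit 2 = 0)
position 1: 001 → 0  (bit 1 = 0)
position 0: 000 → 0  (bit 0 = 0)
bits b7..b0 = 10101000 = 168

168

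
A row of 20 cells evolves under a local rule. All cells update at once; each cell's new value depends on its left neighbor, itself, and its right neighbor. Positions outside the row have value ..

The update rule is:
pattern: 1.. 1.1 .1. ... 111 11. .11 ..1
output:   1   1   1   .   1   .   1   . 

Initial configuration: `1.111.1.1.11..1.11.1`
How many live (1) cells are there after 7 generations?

1111.111111.1.111.11
111.111111.11111.11.
11.111111.11111.11.1
1.111111.11111.11.11
1111111.11111.11.11.
111111.11111.11.11.1
11111.11111.11.11.11
count of 1: 16

16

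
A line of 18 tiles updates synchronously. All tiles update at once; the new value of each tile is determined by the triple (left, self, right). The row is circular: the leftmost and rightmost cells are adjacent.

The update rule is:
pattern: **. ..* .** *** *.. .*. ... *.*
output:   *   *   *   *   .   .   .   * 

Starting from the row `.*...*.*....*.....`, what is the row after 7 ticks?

*...*.*....*......
...*.*....*......*
..*.*....*......*.
.*.*....*......*..
*.*....*......*...
.*....*......*...*
*....*......*...*.

*....*......*...*.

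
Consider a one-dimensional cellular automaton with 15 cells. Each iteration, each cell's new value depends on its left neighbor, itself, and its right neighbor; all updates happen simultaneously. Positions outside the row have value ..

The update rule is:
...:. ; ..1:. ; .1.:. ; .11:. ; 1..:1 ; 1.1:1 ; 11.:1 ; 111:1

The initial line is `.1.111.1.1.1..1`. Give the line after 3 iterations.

..1.111.1.1.1..
...1.111.1.1.1.
....1.111.1.1.1

....1.111.1.1.1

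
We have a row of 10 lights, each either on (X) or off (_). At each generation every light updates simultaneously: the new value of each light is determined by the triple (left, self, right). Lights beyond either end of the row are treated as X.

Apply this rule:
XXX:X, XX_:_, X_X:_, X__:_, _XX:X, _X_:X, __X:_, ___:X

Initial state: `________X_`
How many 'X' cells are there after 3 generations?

_XXXXXX_X_
_XXXXX__X_
_XXXX___X_
count of X: 5

5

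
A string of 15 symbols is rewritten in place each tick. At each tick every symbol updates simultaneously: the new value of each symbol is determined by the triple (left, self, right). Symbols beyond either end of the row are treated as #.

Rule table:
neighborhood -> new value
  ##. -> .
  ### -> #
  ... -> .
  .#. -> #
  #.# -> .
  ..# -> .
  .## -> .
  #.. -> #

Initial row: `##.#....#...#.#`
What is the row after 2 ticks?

.#...#....#.##.

#..##...##..#..
.#...#....#.##.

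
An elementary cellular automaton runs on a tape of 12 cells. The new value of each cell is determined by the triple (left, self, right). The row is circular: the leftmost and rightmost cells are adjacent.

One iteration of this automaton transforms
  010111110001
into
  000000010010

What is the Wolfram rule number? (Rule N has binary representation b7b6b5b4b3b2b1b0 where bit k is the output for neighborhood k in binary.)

position 4: 111 → 0  (bit 7 = 0)
position 7: 110 → 1  (bit 6 = 1)
position 0: 101 → 0  (bit 5 = 0)
position 8: 100 → 0  (bit 4 = 0)
position 3: 011 → 0  (bit 3 = 0)
position 1: 010 → 0  (bit 2 = 0)
position 10: 001 → 1  (bit 1 = 1)
position 9: 000 → 0  (bit 0 = 0)
bits b7..b0 = 01000010 = 66

66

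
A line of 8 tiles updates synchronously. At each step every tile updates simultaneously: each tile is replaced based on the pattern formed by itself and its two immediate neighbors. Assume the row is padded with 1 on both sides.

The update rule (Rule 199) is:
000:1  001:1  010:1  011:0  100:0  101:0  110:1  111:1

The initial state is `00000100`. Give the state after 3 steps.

step 1: 01111101
step 2: 00111100
step 3: 01011101

01011101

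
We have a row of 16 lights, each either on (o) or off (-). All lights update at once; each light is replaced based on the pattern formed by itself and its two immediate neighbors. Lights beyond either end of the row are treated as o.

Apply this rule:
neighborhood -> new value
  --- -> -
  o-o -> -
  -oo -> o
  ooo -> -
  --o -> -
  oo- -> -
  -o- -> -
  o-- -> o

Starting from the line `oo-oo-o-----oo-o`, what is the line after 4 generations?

--o---o---o----o

generation 1: ---o---o----o--o
generation 2: o---o---o----o-o
generation 3: -o---o---o-----o
generation 4: --o---o---o----o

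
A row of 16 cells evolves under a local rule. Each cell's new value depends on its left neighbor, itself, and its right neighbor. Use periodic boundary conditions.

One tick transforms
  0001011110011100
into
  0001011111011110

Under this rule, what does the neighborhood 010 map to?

1

At position 3 the neighborhood is 010; the next row has 1 there.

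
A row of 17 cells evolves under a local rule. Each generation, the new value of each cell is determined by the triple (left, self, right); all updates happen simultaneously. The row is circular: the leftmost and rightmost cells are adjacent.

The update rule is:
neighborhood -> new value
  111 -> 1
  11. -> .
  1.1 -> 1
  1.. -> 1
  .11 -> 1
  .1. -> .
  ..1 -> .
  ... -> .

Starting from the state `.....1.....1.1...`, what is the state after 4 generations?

1........1.....1.

......1.....1.1..
.......1.....1.1.
........1.....1.1
1........1.....1.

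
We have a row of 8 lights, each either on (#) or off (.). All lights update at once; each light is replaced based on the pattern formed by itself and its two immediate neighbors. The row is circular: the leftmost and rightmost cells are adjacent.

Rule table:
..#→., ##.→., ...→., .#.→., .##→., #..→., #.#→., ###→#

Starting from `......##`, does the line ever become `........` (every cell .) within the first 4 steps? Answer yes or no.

yes

step 1: ........
all cells are . at step 1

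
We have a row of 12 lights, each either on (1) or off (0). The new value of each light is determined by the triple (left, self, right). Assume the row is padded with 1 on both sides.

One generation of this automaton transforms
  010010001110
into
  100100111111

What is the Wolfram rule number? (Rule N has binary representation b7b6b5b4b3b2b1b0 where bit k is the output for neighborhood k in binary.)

235

position 9: 111 → 1  (bit 7 = 1)
position 10: 110 → 1  (bit 6 = 1)
position 0: 101 → 1  (bit 5 = 1)
position 2: 100 → 0  (bit 4 = 0)
position 8: 011 → 1  (bit 3 = 1)
position 1: 010 → 0  (bit 2 = 0)
position 3: 001 → 1  (bit 1 = 1)
position 6: 000 → 1  (bit 0 = 1)
bits b7..b0 = 11101011 = 235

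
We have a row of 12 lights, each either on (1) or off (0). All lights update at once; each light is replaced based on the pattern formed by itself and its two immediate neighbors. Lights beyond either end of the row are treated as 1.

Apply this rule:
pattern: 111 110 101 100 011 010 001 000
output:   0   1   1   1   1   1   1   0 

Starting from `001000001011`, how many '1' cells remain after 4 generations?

5

111100011110
000110110011
101111111110
111000000011
count of 1: 5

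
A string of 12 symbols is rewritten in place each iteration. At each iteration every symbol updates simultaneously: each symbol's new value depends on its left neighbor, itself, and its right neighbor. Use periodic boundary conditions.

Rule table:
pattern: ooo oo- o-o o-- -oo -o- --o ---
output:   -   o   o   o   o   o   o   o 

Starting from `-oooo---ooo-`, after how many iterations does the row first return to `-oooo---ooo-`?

2

oo--ooooo-oo
-oooo---ooo-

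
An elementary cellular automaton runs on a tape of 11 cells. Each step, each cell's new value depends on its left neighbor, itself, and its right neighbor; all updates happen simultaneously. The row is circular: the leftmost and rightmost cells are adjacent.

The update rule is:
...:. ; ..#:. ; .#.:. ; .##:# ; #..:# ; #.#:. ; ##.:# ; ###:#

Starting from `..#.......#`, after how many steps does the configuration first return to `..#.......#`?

#..#.......
.#..#......
..#..#.....
...#..#....
....#..#...
.....#..#..
......#..#.
.......#..#
#.......#..
.#.......#.
..#.......#

11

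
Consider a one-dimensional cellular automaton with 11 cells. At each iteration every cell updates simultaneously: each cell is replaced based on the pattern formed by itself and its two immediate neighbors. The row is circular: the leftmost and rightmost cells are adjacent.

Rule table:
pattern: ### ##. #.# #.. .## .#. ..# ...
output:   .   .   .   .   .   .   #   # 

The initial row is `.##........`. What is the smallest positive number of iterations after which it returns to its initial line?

22

#...#######
..##.......
##...######
...##......
###...#####
....##.....
####...####
.....##....
#####...###
......##...
######...##
.......##..
#######...#
........##.
########...
.........##
.########..
#.........#
..########.
##.........
...########
.##........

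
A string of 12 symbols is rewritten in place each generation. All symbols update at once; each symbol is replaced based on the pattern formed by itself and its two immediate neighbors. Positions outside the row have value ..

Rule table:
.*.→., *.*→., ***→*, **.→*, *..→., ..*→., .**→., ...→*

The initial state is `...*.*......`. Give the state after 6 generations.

..*.******..

**.....*****
.*.***..****
....**...***
***..*.*..**
.**........*
..*.******..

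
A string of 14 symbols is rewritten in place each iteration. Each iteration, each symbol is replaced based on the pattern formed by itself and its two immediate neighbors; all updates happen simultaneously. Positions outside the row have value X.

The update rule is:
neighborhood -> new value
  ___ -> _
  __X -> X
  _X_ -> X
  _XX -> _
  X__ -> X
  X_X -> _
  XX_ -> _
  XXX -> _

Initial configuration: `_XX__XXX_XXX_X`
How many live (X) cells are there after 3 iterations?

6

___XX_________
X_X__X_______X
__XXXXX_____X_
count of X: 6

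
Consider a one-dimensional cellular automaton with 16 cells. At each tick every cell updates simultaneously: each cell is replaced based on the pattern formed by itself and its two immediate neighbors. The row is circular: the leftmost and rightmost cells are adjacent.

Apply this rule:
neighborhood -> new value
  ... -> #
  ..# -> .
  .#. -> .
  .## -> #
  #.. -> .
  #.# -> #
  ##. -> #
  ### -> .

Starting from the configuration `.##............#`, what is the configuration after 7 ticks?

###.##########..
#.###........#..
.##.#.######....
.###.##....#.###
##.####.##..##.#
.###..####..####
##.#..#..#..#..#

##.#..#..#..#..#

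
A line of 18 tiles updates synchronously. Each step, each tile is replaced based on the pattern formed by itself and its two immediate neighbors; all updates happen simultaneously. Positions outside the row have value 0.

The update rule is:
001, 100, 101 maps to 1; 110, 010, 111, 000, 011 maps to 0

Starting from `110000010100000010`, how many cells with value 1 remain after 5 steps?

001000101010000101
010101010101001010
101010101010110101
010101010101001010  (repeats step 2; period 2)
step 5: 101010101010110101
count of 1: 10

10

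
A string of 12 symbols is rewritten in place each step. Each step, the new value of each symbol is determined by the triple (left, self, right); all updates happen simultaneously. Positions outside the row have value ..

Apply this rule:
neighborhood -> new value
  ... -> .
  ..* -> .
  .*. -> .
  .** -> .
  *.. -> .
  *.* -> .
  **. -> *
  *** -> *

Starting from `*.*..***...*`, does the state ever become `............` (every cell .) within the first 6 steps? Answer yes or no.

yes

......**....
.......*....
............
all cells are . at step 3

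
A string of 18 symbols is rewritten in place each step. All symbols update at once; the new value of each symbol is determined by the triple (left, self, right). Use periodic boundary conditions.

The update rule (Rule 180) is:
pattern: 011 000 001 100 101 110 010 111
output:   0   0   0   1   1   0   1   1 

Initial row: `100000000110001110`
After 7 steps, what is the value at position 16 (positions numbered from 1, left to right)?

0

110000000001000101
101000000001100110
111100000000010001
111010000000011000
010111000000000100
011010100000000110
000111110000000001
position 16 holds 0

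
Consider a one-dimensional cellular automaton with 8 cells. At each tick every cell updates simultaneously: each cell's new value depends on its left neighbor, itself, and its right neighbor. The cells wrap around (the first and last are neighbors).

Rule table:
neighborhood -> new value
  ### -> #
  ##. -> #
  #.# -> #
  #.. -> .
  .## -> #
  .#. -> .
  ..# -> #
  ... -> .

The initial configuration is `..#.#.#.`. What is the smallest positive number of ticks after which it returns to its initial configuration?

.#.#.#..
#.#.#...
.#.#...#
#.#...#.
.#...#.#
#...#.#.
...#.#.#
..#.#.#.

8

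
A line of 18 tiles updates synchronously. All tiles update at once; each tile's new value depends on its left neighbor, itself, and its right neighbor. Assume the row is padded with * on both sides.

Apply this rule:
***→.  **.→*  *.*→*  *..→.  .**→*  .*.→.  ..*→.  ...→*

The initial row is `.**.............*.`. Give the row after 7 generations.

***.***********..*
..***.........*..*
..*.*.*******....*
...*.**.....*.**.*
.*..***.***..*****
*...*.***.*..*....
*.*..**.**.....**.

*.*..**.**.....**.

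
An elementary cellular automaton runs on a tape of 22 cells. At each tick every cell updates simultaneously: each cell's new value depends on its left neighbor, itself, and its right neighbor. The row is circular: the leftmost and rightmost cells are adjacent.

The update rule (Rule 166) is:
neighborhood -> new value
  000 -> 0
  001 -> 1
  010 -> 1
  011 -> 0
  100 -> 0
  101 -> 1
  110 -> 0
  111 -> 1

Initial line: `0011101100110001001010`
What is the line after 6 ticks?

1100110001001011001111

tick 1: 0101010001000011011110
tick 2: 1111110011000100101100
tick 3: 0111100100001101110001
tick 4: 1011001100010010100011
tick 5: 0100010000110111100101
tick 6: 1100110001001011001111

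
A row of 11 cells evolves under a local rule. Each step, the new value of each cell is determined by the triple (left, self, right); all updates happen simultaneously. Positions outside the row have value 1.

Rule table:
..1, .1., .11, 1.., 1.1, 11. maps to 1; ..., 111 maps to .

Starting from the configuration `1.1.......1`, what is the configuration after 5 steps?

..1111.11.1

step 1: 1111.....11
step 2: ...11...11.
step 3: 1.1111.1111
step 4: 111..111...
step 5: ..1111.11.1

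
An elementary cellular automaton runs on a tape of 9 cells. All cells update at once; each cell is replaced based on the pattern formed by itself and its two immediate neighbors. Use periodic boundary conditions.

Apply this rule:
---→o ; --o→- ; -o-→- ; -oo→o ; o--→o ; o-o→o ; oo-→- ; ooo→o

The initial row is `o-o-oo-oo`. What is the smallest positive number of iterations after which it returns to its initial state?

9

iteration 1: -o-oo-ooo
iteration 2: o-oo-ooo-
iteration 3: -oo-ooo-o
iteration 4: oo-ooo-o-
iteration 5: o-ooo-o-o
iteration 6: -ooo-o-oo
iteration 7: ooo-o-oo-
iteration 8: oo-o-oo-o
iteration 9: o-o-oo-oo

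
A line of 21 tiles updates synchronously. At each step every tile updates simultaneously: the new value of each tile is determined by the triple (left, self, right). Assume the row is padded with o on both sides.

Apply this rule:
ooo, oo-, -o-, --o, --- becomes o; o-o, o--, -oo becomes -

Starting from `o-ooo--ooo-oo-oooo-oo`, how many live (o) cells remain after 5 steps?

10

o--oo-o-oo--o--ooo--o
o-o-o-o--o-oo-o-oo-o-
o-o-o-o-oo--o-o--o-o-
o-o-o-o--o-oo-o-oo-o-  (repeats step 2; period 2)
step 5: o-o-o-o-oo--o-o--o-o-
count of o: 10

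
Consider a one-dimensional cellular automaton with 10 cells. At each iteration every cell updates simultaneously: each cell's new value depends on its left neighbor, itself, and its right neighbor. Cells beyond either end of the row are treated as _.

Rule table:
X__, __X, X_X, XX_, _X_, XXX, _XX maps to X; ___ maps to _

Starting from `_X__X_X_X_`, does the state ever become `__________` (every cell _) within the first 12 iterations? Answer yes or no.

no

XXXXXXXXXX
XXXXXXXXXX  (fixed point — unchanged through iteration 12)
iteration 12 is XXXXXXXXXX, still not uniform _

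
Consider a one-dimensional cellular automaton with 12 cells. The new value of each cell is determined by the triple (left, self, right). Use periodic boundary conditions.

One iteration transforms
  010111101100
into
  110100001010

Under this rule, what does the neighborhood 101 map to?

At position 2 the neighborhood is 101; the next row has 0 there.

0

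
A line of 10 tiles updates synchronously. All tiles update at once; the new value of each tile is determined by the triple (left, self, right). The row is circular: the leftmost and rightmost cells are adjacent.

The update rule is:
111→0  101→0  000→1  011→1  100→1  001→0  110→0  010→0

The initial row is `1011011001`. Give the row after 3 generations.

0010010101
1001000000
0100111110

0100111110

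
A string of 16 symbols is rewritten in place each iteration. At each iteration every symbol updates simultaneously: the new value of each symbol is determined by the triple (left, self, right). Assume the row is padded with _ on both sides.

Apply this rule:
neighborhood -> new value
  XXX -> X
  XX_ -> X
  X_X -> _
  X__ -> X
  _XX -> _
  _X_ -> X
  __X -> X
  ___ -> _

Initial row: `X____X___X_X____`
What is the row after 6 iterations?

XX__XXX_XX_XX___
_XXX_XX__X__XX__
X_XX__XXXXXX_XX_
X__XXX_XXXXX__XX
XXX_XX__XXXXXX_X
_XX__XXX_XXXXX_X

_XX__XXX_XXXXX_X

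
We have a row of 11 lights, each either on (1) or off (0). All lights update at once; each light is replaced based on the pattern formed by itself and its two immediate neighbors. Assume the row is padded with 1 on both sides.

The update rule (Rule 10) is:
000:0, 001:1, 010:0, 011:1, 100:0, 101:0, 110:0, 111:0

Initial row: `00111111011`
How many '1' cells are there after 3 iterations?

01100000010
01000000100
00000001001
count of 1: 2

2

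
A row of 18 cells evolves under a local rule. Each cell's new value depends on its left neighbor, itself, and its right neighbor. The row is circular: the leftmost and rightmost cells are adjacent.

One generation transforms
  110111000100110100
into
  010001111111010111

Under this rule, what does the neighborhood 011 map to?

0

At position 0 the neighborhood is 011; the next row has 0 there.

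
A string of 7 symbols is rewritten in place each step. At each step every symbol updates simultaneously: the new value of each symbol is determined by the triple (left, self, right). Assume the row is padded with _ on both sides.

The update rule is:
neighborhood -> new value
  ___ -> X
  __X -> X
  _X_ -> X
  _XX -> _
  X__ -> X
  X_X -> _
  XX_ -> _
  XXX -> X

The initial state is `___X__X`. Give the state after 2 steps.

_XXXXX_

step 1: XXXXXXX
step 2: _XXXXX_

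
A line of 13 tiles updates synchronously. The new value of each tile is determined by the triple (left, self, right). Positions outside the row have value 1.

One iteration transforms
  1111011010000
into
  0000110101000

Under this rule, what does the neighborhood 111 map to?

At position 0 the neighborhood is 111; the next row has 0 there.

0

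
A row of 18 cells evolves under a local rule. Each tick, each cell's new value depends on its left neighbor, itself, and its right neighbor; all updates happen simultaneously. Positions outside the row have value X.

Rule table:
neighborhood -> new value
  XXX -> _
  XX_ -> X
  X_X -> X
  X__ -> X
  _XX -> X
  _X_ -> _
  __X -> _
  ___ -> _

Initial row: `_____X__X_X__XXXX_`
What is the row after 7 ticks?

XX_X_XX_____X_X___

X_____X__X_X_X__XX
XX_____X__X_X_X_X_
_XX_____X__X_X_X_X
XXXX_____X__X_X_XX
___XX_____X__X_XX_
X__XXX_____X__XXXX
XX_X_XX_____X_X___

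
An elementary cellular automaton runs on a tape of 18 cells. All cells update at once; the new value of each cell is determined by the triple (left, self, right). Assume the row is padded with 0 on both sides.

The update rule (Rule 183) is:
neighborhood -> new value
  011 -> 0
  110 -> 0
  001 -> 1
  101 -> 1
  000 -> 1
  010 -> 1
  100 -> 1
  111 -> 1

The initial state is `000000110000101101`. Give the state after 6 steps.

step 1: 111111001111110011
step 2: 011110110111101100
step 3: 101101001011010011
step 4: 110011111100111100
step 5: 001101111011011011
step 6: 110010110100100100

110010110100100100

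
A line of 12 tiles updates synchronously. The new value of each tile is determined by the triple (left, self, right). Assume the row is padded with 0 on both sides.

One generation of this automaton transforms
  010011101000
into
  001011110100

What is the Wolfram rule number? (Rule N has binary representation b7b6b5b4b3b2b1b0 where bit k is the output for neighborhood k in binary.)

position 5: 111 → 1  (bit 7 = 1)
position 6: 110 → 1  (bit 6 = 1)
position 7: 101 → 1  (bit 5 = 1)
position 2: 100 → 1  (bit 4 = 1)
position 4: 011 → 1  (bit 3 = 1)
position 1: 010 → 0  (bit 2 = 0)
position 0: 001 → 0  (bit 1 = 0)
position 10: 000 → 0  (bit 0 = 0)
bits b7..b0 = 11111000 = 248

248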